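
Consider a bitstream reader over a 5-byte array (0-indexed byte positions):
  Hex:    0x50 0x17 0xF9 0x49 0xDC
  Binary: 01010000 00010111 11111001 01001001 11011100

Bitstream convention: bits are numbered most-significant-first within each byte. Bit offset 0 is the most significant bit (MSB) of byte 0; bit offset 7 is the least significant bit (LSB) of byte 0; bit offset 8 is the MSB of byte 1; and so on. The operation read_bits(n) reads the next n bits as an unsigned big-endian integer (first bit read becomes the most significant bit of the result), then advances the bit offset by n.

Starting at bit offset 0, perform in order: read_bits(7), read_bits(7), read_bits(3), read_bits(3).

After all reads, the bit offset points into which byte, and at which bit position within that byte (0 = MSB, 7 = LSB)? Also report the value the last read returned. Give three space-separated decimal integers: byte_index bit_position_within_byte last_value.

Read 1: bits[0:7] width=7 -> value=40 (bin 0101000); offset now 7 = byte 0 bit 7; 33 bits remain
Read 2: bits[7:14] width=7 -> value=5 (bin 0000101); offset now 14 = byte 1 bit 6; 26 bits remain
Read 3: bits[14:17] width=3 -> value=7 (bin 111); offset now 17 = byte 2 bit 1; 23 bits remain
Read 4: bits[17:20] width=3 -> value=7 (bin 111); offset now 20 = byte 2 bit 4; 20 bits remain

Answer: 2 4 7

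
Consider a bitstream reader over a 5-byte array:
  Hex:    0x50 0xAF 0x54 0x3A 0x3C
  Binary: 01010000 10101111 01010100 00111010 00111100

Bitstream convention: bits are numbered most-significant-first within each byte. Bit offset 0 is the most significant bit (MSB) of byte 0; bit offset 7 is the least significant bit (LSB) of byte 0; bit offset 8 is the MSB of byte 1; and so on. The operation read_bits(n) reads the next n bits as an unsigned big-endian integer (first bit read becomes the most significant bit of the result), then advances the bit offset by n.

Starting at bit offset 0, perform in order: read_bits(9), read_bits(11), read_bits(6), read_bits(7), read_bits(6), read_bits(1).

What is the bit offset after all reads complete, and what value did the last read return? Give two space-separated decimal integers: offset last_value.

Answer: 40 0

Derivation:
Read 1: bits[0:9] width=9 -> value=161 (bin 010100001); offset now 9 = byte 1 bit 1; 31 bits remain
Read 2: bits[9:20] width=11 -> value=757 (bin 01011110101); offset now 20 = byte 2 bit 4; 20 bits remain
Read 3: bits[20:26] width=6 -> value=16 (bin 010000); offset now 26 = byte 3 bit 2; 14 bits remain
Read 4: bits[26:33] width=7 -> value=116 (bin 1110100); offset now 33 = byte 4 bit 1; 7 bits remain
Read 5: bits[33:39] width=6 -> value=30 (bin 011110); offset now 39 = byte 4 bit 7; 1 bits remain
Read 6: bits[39:40] width=1 -> value=0 (bin 0); offset now 40 = byte 5 bit 0; 0 bits remain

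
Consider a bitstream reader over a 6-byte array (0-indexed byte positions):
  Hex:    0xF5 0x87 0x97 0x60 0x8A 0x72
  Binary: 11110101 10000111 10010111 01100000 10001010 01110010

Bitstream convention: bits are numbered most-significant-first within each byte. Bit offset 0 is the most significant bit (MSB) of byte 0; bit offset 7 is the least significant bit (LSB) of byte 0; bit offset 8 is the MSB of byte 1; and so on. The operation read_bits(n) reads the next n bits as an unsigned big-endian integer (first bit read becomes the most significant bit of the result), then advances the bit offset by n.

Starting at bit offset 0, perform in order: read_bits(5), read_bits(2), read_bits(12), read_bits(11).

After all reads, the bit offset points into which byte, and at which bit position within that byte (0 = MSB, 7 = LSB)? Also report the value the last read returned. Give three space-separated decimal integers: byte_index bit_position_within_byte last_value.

Answer: 3 6 1496

Derivation:
Read 1: bits[0:5] width=5 -> value=30 (bin 11110); offset now 5 = byte 0 bit 5; 43 bits remain
Read 2: bits[5:7] width=2 -> value=2 (bin 10); offset now 7 = byte 0 bit 7; 41 bits remain
Read 3: bits[7:19] width=12 -> value=3132 (bin 110000111100); offset now 19 = byte 2 bit 3; 29 bits remain
Read 4: bits[19:30] width=11 -> value=1496 (bin 10111011000); offset now 30 = byte 3 bit 6; 18 bits remain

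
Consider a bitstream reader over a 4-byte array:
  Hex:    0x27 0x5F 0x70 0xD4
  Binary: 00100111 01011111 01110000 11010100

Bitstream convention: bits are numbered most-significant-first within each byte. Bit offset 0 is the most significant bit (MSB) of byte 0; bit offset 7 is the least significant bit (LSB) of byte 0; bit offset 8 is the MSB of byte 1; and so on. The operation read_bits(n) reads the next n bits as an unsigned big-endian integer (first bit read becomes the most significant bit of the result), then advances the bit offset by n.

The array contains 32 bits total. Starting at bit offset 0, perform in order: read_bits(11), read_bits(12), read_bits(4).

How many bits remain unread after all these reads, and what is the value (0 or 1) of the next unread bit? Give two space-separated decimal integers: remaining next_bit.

Answer: 5 1

Derivation:
Read 1: bits[0:11] width=11 -> value=314 (bin 00100111010); offset now 11 = byte 1 bit 3; 21 bits remain
Read 2: bits[11:23] width=12 -> value=4024 (bin 111110111000); offset now 23 = byte 2 bit 7; 9 bits remain
Read 3: bits[23:27] width=4 -> value=6 (bin 0110); offset now 27 = byte 3 bit 3; 5 bits remain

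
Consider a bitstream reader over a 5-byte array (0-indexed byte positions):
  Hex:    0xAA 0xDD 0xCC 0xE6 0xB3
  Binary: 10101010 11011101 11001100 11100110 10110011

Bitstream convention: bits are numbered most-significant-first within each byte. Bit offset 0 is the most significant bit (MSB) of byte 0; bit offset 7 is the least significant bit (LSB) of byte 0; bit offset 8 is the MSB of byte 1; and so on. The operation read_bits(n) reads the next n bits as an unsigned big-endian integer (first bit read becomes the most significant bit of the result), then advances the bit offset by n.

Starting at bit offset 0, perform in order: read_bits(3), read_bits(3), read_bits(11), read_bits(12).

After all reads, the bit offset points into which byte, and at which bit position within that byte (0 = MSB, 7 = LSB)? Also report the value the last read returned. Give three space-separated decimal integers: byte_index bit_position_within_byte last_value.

Read 1: bits[0:3] width=3 -> value=5 (bin 101); offset now 3 = byte 0 bit 3; 37 bits remain
Read 2: bits[3:6] width=3 -> value=2 (bin 010); offset now 6 = byte 0 bit 6; 34 bits remain
Read 3: bits[6:17] width=11 -> value=1467 (bin 10110111011); offset now 17 = byte 2 bit 1; 23 bits remain
Read 4: bits[17:29] width=12 -> value=2460 (bin 100110011100); offset now 29 = byte 3 bit 5; 11 bits remain

Answer: 3 5 2460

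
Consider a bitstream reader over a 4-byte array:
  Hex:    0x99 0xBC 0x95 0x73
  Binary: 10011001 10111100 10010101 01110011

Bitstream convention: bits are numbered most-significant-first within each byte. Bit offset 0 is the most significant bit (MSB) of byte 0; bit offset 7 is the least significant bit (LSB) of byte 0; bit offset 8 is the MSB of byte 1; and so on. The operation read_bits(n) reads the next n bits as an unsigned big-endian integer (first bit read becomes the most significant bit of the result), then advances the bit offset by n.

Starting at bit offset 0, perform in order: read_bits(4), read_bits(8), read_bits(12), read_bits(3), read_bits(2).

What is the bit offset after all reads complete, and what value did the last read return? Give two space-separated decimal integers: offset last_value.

Read 1: bits[0:4] width=4 -> value=9 (bin 1001); offset now 4 = byte 0 bit 4; 28 bits remain
Read 2: bits[4:12] width=8 -> value=155 (bin 10011011); offset now 12 = byte 1 bit 4; 20 bits remain
Read 3: bits[12:24] width=12 -> value=3221 (bin 110010010101); offset now 24 = byte 3 bit 0; 8 bits remain
Read 4: bits[24:27] width=3 -> value=3 (bin 011); offset now 27 = byte 3 bit 3; 5 bits remain
Read 5: bits[27:29] width=2 -> value=2 (bin 10); offset now 29 = byte 3 bit 5; 3 bits remain

Answer: 29 2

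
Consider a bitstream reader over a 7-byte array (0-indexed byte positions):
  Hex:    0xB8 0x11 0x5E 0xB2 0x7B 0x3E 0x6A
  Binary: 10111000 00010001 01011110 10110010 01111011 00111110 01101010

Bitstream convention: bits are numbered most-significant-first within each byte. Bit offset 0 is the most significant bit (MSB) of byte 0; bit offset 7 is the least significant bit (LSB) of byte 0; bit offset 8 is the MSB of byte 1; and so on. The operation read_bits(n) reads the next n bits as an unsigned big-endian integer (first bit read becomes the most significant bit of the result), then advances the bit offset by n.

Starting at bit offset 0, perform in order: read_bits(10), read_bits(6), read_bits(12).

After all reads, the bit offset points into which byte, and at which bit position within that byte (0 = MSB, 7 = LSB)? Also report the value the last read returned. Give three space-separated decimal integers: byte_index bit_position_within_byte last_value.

Read 1: bits[0:10] width=10 -> value=736 (bin 1011100000); offset now 10 = byte 1 bit 2; 46 bits remain
Read 2: bits[10:16] width=6 -> value=17 (bin 010001); offset now 16 = byte 2 bit 0; 40 bits remain
Read 3: bits[16:28] width=12 -> value=1515 (bin 010111101011); offset now 28 = byte 3 bit 4; 28 bits remain

Answer: 3 4 1515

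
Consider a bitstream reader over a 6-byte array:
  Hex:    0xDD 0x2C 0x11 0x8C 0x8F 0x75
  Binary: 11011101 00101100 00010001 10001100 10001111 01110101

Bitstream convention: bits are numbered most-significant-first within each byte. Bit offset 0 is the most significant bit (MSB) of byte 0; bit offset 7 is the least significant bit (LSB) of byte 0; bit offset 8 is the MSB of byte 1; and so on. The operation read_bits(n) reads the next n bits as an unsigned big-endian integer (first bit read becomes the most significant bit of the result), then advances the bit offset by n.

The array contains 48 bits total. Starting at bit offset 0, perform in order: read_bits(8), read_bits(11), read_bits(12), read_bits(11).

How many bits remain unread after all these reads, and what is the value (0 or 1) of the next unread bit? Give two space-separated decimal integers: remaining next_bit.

Read 1: bits[0:8] width=8 -> value=221 (bin 11011101); offset now 8 = byte 1 bit 0; 40 bits remain
Read 2: bits[8:19] width=11 -> value=352 (bin 00101100000); offset now 19 = byte 2 bit 3; 29 bits remain
Read 3: bits[19:31] width=12 -> value=2246 (bin 100011000110); offset now 31 = byte 3 bit 7; 17 bits remain
Read 4: bits[31:42] width=11 -> value=573 (bin 01000111101); offset now 42 = byte 5 bit 2; 6 bits remain

Answer: 6 1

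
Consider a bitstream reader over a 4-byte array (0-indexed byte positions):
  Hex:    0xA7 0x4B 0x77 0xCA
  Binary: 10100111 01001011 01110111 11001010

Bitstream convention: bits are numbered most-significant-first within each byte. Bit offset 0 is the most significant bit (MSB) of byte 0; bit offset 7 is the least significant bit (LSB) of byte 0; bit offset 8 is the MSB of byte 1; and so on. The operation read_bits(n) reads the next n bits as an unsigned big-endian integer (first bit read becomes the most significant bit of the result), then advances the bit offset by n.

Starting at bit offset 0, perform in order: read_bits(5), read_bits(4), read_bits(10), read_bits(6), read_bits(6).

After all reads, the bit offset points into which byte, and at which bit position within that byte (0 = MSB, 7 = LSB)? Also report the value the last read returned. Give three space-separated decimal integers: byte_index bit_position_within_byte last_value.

Read 1: bits[0:5] width=5 -> value=20 (bin 10100); offset now 5 = byte 0 bit 5; 27 bits remain
Read 2: bits[5:9] width=4 -> value=14 (bin 1110); offset now 9 = byte 1 bit 1; 23 bits remain
Read 3: bits[9:19] width=10 -> value=603 (bin 1001011011); offset now 19 = byte 2 bit 3; 13 bits remain
Read 4: bits[19:25] width=6 -> value=47 (bin 101111); offset now 25 = byte 3 bit 1; 7 bits remain
Read 5: bits[25:31] width=6 -> value=37 (bin 100101); offset now 31 = byte 3 bit 7; 1 bits remain

Answer: 3 7 37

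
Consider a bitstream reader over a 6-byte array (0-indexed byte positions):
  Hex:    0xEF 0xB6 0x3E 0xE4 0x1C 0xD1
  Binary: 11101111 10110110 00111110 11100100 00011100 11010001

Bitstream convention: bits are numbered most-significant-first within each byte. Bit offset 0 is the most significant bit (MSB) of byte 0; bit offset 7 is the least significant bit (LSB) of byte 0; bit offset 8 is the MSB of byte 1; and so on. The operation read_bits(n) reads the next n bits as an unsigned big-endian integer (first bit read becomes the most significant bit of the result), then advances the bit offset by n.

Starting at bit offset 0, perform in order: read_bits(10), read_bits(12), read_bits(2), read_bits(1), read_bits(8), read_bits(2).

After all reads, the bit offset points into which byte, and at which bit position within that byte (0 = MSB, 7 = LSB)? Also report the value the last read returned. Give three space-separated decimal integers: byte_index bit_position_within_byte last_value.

Read 1: bits[0:10] width=10 -> value=958 (bin 1110111110); offset now 10 = byte 1 bit 2; 38 bits remain
Read 2: bits[10:22] width=12 -> value=3471 (bin 110110001111); offset now 22 = byte 2 bit 6; 26 bits remain
Read 3: bits[22:24] width=2 -> value=2 (bin 10); offset now 24 = byte 3 bit 0; 24 bits remain
Read 4: bits[24:25] width=1 -> value=1 (bin 1); offset now 25 = byte 3 bit 1; 23 bits remain
Read 5: bits[25:33] width=8 -> value=200 (bin 11001000); offset now 33 = byte 4 bit 1; 15 bits remain
Read 6: bits[33:35] width=2 -> value=0 (bin 00); offset now 35 = byte 4 bit 3; 13 bits remain

Answer: 4 3 0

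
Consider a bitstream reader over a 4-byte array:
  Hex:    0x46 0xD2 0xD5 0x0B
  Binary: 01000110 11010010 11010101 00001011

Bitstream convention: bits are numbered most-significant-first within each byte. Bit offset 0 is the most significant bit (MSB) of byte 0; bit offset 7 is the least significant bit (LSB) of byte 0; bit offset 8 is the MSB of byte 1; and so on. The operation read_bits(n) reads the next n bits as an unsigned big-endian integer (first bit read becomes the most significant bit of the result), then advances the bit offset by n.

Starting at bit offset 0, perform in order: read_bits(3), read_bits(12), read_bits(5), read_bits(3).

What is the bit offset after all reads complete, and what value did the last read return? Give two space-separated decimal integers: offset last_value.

Read 1: bits[0:3] width=3 -> value=2 (bin 010); offset now 3 = byte 0 bit 3; 29 bits remain
Read 2: bits[3:15] width=12 -> value=873 (bin 001101101001); offset now 15 = byte 1 bit 7; 17 bits remain
Read 3: bits[15:20] width=5 -> value=13 (bin 01101); offset now 20 = byte 2 bit 4; 12 bits remain
Read 4: bits[20:23] width=3 -> value=2 (bin 010); offset now 23 = byte 2 bit 7; 9 bits remain

Answer: 23 2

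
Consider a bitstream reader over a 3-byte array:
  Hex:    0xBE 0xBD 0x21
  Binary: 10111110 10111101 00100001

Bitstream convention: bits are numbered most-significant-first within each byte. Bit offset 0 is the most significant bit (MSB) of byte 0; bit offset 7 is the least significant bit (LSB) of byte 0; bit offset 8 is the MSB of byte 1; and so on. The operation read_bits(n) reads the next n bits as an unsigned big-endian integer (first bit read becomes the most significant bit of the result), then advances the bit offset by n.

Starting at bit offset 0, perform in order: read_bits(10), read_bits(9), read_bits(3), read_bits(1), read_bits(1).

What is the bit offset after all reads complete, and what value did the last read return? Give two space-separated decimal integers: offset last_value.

Answer: 24 1

Derivation:
Read 1: bits[0:10] width=10 -> value=762 (bin 1011111010); offset now 10 = byte 1 bit 2; 14 bits remain
Read 2: bits[10:19] width=9 -> value=489 (bin 111101001); offset now 19 = byte 2 bit 3; 5 bits remain
Read 3: bits[19:22] width=3 -> value=0 (bin 000); offset now 22 = byte 2 bit 6; 2 bits remain
Read 4: bits[22:23] width=1 -> value=0 (bin 0); offset now 23 = byte 2 bit 7; 1 bits remain
Read 5: bits[23:24] width=1 -> value=1 (bin 1); offset now 24 = byte 3 bit 0; 0 bits remain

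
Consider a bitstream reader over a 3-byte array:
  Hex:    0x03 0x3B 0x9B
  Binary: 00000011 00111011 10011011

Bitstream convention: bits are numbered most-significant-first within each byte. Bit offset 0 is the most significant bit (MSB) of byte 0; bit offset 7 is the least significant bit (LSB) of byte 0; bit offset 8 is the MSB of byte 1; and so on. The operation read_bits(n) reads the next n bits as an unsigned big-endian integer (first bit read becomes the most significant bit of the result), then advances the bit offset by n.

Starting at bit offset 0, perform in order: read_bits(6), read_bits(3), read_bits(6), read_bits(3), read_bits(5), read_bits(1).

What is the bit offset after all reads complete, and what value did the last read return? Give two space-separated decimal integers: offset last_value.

Answer: 24 1

Derivation:
Read 1: bits[0:6] width=6 -> value=0 (bin 000000); offset now 6 = byte 0 bit 6; 18 bits remain
Read 2: bits[6:9] width=3 -> value=6 (bin 110); offset now 9 = byte 1 bit 1; 15 bits remain
Read 3: bits[9:15] width=6 -> value=29 (bin 011101); offset now 15 = byte 1 bit 7; 9 bits remain
Read 4: bits[15:18] width=3 -> value=6 (bin 110); offset now 18 = byte 2 bit 2; 6 bits remain
Read 5: bits[18:23] width=5 -> value=13 (bin 01101); offset now 23 = byte 2 bit 7; 1 bits remain
Read 6: bits[23:24] width=1 -> value=1 (bin 1); offset now 24 = byte 3 bit 0; 0 bits remain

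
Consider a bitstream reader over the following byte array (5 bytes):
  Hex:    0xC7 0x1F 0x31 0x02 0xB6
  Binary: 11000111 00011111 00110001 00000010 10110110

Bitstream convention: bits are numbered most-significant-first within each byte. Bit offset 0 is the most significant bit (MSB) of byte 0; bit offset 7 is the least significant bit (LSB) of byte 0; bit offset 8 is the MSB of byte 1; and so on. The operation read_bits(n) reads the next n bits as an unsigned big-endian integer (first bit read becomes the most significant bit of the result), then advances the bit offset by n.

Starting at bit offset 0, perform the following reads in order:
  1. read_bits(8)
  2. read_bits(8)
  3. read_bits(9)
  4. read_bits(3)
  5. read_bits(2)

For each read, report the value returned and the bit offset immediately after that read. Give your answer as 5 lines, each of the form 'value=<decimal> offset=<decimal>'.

Answer: value=199 offset=8
value=31 offset=16
value=98 offset=25
value=0 offset=28
value=0 offset=30

Derivation:
Read 1: bits[0:8] width=8 -> value=199 (bin 11000111); offset now 8 = byte 1 bit 0; 32 bits remain
Read 2: bits[8:16] width=8 -> value=31 (bin 00011111); offset now 16 = byte 2 bit 0; 24 bits remain
Read 3: bits[16:25] width=9 -> value=98 (bin 001100010); offset now 25 = byte 3 bit 1; 15 bits remain
Read 4: bits[25:28] width=3 -> value=0 (bin 000); offset now 28 = byte 3 bit 4; 12 bits remain
Read 5: bits[28:30] width=2 -> value=0 (bin 00); offset now 30 = byte 3 bit 6; 10 bits remain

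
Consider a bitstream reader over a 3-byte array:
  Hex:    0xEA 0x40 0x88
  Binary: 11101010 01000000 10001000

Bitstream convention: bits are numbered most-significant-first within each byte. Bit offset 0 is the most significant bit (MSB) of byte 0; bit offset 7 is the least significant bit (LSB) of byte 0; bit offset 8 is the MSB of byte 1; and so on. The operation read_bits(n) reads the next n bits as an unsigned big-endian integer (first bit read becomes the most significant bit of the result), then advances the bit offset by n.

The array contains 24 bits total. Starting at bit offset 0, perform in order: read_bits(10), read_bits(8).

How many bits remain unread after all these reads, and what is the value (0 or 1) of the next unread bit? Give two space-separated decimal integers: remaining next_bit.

Read 1: bits[0:10] width=10 -> value=937 (bin 1110101001); offset now 10 = byte 1 bit 2; 14 bits remain
Read 2: bits[10:18] width=8 -> value=2 (bin 00000010); offset now 18 = byte 2 bit 2; 6 bits remain

Answer: 6 0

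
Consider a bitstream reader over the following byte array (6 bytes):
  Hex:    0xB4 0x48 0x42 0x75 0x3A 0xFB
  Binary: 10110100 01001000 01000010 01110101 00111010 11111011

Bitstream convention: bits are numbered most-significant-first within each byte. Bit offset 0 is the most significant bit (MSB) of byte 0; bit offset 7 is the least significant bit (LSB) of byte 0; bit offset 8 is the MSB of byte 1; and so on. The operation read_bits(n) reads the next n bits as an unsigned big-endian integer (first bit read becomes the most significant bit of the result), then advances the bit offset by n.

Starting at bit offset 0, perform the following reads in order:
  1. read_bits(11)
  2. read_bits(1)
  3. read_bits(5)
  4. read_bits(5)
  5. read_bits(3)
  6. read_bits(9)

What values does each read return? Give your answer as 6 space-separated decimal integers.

Read 1: bits[0:11] width=11 -> value=1442 (bin 10110100010); offset now 11 = byte 1 bit 3; 37 bits remain
Read 2: bits[11:12] width=1 -> value=0 (bin 0); offset now 12 = byte 1 bit 4; 36 bits remain
Read 3: bits[12:17] width=5 -> value=16 (bin 10000); offset now 17 = byte 2 bit 1; 31 bits remain
Read 4: bits[17:22] width=5 -> value=16 (bin 10000); offset now 22 = byte 2 bit 6; 26 bits remain
Read 5: bits[22:25] width=3 -> value=4 (bin 100); offset now 25 = byte 3 bit 1; 23 bits remain
Read 6: bits[25:34] width=9 -> value=468 (bin 111010100); offset now 34 = byte 4 bit 2; 14 bits remain

Answer: 1442 0 16 16 4 468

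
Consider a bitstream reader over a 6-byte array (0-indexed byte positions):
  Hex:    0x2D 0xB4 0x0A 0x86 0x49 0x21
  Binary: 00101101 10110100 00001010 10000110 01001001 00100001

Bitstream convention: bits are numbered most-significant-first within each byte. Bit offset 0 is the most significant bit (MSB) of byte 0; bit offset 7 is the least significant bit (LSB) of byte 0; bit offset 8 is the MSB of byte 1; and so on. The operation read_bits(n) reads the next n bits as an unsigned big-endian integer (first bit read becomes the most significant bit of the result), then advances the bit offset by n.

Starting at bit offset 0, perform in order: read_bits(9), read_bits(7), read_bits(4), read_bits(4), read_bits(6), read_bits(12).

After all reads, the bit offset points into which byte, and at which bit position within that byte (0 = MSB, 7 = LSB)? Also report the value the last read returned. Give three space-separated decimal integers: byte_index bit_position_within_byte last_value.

Answer: 5 2 2340

Derivation:
Read 1: bits[0:9] width=9 -> value=91 (bin 001011011); offset now 9 = byte 1 bit 1; 39 bits remain
Read 2: bits[9:16] width=7 -> value=52 (bin 0110100); offset now 16 = byte 2 bit 0; 32 bits remain
Read 3: bits[16:20] width=4 -> value=0 (bin 0000); offset now 20 = byte 2 bit 4; 28 bits remain
Read 4: bits[20:24] width=4 -> value=10 (bin 1010); offset now 24 = byte 3 bit 0; 24 bits remain
Read 5: bits[24:30] width=6 -> value=33 (bin 100001); offset now 30 = byte 3 bit 6; 18 bits remain
Read 6: bits[30:42] width=12 -> value=2340 (bin 100100100100); offset now 42 = byte 5 bit 2; 6 bits remain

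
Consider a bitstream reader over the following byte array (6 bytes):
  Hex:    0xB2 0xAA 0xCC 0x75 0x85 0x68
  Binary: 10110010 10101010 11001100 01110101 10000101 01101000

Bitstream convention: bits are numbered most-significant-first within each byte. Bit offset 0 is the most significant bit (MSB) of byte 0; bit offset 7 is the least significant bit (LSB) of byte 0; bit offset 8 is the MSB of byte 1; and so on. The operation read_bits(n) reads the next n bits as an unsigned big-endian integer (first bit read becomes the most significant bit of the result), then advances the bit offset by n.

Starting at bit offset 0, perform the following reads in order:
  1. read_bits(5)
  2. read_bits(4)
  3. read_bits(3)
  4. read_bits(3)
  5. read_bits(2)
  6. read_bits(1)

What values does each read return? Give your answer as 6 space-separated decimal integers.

Answer: 22 5 2 5 1 1

Derivation:
Read 1: bits[0:5] width=5 -> value=22 (bin 10110); offset now 5 = byte 0 bit 5; 43 bits remain
Read 2: bits[5:9] width=4 -> value=5 (bin 0101); offset now 9 = byte 1 bit 1; 39 bits remain
Read 3: bits[9:12] width=3 -> value=2 (bin 010); offset now 12 = byte 1 bit 4; 36 bits remain
Read 4: bits[12:15] width=3 -> value=5 (bin 101); offset now 15 = byte 1 bit 7; 33 bits remain
Read 5: bits[15:17] width=2 -> value=1 (bin 01); offset now 17 = byte 2 bit 1; 31 bits remain
Read 6: bits[17:18] width=1 -> value=1 (bin 1); offset now 18 = byte 2 bit 2; 30 bits remain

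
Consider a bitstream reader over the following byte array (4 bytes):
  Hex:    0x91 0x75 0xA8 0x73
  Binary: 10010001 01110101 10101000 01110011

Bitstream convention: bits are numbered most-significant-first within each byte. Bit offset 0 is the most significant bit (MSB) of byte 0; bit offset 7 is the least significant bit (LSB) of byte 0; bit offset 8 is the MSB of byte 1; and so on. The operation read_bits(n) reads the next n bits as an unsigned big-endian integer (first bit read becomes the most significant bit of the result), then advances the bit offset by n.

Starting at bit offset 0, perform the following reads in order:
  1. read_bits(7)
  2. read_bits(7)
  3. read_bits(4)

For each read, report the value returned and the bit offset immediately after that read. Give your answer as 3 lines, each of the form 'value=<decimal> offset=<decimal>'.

Answer: value=72 offset=7
value=93 offset=14
value=6 offset=18

Derivation:
Read 1: bits[0:7] width=7 -> value=72 (bin 1001000); offset now 7 = byte 0 bit 7; 25 bits remain
Read 2: bits[7:14] width=7 -> value=93 (bin 1011101); offset now 14 = byte 1 bit 6; 18 bits remain
Read 3: bits[14:18] width=4 -> value=6 (bin 0110); offset now 18 = byte 2 bit 2; 14 bits remain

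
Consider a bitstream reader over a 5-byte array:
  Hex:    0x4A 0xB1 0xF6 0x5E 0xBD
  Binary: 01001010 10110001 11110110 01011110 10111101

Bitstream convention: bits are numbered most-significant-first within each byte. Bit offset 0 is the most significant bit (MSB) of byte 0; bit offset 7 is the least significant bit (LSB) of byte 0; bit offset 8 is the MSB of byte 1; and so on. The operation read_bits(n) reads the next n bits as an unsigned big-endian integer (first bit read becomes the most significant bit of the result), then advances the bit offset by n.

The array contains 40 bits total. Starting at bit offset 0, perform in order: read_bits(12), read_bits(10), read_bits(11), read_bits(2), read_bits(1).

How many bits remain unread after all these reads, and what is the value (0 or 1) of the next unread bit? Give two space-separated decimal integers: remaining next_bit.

Answer: 4 1

Derivation:
Read 1: bits[0:12] width=12 -> value=1195 (bin 010010101011); offset now 12 = byte 1 bit 4; 28 bits remain
Read 2: bits[12:22] width=10 -> value=125 (bin 0001111101); offset now 22 = byte 2 bit 6; 18 bits remain
Read 3: bits[22:33] width=11 -> value=1213 (bin 10010111101); offset now 33 = byte 4 bit 1; 7 bits remain
Read 4: bits[33:35] width=2 -> value=1 (bin 01); offset now 35 = byte 4 bit 3; 5 bits remain
Read 5: bits[35:36] width=1 -> value=1 (bin 1); offset now 36 = byte 4 bit 4; 4 bits remain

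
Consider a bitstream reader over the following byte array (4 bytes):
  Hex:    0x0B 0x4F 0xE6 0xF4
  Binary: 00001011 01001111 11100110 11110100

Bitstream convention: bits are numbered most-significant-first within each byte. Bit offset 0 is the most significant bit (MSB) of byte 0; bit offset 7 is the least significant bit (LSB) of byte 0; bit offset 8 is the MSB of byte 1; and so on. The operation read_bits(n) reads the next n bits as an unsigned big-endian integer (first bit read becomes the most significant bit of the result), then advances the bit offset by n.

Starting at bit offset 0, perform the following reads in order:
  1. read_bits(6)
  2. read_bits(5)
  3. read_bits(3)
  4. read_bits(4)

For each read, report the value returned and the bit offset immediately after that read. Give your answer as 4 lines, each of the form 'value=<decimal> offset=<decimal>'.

Answer: value=2 offset=6
value=26 offset=11
value=3 offset=14
value=15 offset=18

Derivation:
Read 1: bits[0:6] width=6 -> value=2 (bin 000010); offset now 6 = byte 0 bit 6; 26 bits remain
Read 2: bits[6:11] width=5 -> value=26 (bin 11010); offset now 11 = byte 1 bit 3; 21 bits remain
Read 3: bits[11:14] width=3 -> value=3 (bin 011); offset now 14 = byte 1 bit 6; 18 bits remain
Read 4: bits[14:18] width=4 -> value=15 (bin 1111); offset now 18 = byte 2 bit 2; 14 bits remain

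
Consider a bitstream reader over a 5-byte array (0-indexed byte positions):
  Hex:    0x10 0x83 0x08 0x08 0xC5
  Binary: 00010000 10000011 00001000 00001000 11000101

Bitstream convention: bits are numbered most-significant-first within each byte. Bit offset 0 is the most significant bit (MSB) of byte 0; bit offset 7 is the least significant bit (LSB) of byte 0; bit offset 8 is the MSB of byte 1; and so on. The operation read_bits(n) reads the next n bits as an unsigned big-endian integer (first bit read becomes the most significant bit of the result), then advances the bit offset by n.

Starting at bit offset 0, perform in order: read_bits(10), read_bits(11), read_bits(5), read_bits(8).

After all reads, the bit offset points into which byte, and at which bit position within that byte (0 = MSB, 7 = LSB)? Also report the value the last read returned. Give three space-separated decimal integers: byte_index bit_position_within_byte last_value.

Answer: 4 2 35

Derivation:
Read 1: bits[0:10] width=10 -> value=66 (bin 0001000010); offset now 10 = byte 1 bit 2; 30 bits remain
Read 2: bits[10:21] width=11 -> value=97 (bin 00001100001); offset now 21 = byte 2 bit 5; 19 bits remain
Read 3: bits[21:26] width=5 -> value=0 (bin 00000); offset now 26 = byte 3 bit 2; 14 bits remain
Read 4: bits[26:34] width=8 -> value=35 (bin 00100011); offset now 34 = byte 4 bit 2; 6 bits remain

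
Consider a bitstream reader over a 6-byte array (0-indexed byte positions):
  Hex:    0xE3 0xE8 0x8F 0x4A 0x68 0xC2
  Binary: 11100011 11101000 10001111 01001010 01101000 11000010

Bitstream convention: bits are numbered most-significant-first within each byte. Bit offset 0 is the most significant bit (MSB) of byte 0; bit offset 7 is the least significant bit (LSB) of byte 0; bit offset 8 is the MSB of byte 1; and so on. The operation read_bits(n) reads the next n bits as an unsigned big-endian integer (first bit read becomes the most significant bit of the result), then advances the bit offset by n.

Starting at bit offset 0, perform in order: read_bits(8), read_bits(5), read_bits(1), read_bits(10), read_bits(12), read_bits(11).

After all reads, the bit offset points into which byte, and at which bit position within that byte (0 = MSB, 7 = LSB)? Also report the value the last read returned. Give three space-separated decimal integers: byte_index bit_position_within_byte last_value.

Answer: 5 7 1121

Derivation:
Read 1: bits[0:8] width=8 -> value=227 (bin 11100011); offset now 8 = byte 1 bit 0; 40 bits remain
Read 2: bits[8:13] width=5 -> value=29 (bin 11101); offset now 13 = byte 1 bit 5; 35 bits remain
Read 3: bits[13:14] width=1 -> value=0 (bin 0); offset now 14 = byte 1 bit 6; 34 bits remain
Read 4: bits[14:24] width=10 -> value=143 (bin 0010001111); offset now 24 = byte 3 bit 0; 24 bits remain
Read 5: bits[24:36] width=12 -> value=1190 (bin 010010100110); offset now 36 = byte 4 bit 4; 12 bits remain
Read 6: bits[36:47] width=11 -> value=1121 (bin 10001100001); offset now 47 = byte 5 bit 7; 1 bits remain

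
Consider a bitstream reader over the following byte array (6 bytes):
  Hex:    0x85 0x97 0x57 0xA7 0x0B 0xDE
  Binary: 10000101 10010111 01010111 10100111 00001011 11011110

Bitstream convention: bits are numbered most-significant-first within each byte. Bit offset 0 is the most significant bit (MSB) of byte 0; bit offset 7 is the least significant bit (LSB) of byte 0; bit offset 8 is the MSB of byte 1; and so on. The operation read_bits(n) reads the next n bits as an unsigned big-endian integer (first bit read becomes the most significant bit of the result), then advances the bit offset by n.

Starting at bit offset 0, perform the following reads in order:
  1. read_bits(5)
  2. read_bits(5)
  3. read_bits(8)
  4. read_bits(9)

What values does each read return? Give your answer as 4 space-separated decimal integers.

Read 1: bits[0:5] width=5 -> value=16 (bin 10000); offset now 5 = byte 0 bit 5; 43 bits remain
Read 2: bits[5:10] width=5 -> value=22 (bin 10110); offset now 10 = byte 1 bit 2; 38 bits remain
Read 3: bits[10:18] width=8 -> value=93 (bin 01011101); offset now 18 = byte 2 bit 2; 30 bits remain
Read 4: bits[18:27] width=9 -> value=189 (bin 010111101); offset now 27 = byte 3 bit 3; 21 bits remain

Answer: 16 22 93 189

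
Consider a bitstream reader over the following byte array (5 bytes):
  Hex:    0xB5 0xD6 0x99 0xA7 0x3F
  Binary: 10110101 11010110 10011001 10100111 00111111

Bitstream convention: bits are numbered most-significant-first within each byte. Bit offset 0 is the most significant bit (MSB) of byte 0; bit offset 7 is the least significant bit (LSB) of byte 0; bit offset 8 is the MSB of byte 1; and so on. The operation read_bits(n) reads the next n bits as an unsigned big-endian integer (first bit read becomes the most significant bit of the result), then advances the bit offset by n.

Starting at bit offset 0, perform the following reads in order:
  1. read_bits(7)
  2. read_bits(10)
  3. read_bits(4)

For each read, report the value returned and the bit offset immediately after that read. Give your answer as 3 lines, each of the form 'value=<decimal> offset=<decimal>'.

Read 1: bits[0:7] width=7 -> value=90 (bin 1011010); offset now 7 = byte 0 bit 7; 33 bits remain
Read 2: bits[7:17] width=10 -> value=941 (bin 1110101101); offset now 17 = byte 2 bit 1; 23 bits remain
Read 3: bits[17:21] width=4 -> value=3 (bin 0011); offset now 21 = byte 2 bit 5; 19 bits remain

Answer: value=90 offset=7
value=941 offset=17
value=3 offset=21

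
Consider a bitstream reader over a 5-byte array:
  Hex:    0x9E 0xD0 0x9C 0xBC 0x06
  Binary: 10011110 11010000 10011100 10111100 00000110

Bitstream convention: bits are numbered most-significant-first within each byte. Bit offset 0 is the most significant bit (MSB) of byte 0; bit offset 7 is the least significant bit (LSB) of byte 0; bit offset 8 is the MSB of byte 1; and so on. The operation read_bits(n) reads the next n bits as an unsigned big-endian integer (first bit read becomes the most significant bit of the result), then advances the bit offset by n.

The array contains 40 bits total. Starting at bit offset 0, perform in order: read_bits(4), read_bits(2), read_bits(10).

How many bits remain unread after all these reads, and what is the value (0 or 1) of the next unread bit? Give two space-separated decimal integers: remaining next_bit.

Answer: 24 1

Derivation:
Read 1: bits[0:4] width=4 -> value=9 (bin 1001); offset now 4 = byte 0 bit 4; 36 bits remain
Read 2: bits[4:6] width=2 -> value=3 (bin 11); offset now 6 = byte 0 bit 6; 34 bits remain
Read 3: bits[6:16] width=10 -> value=720 (bin 1011010000); offset now 16 = byte 2 bit 0; 24 bits remain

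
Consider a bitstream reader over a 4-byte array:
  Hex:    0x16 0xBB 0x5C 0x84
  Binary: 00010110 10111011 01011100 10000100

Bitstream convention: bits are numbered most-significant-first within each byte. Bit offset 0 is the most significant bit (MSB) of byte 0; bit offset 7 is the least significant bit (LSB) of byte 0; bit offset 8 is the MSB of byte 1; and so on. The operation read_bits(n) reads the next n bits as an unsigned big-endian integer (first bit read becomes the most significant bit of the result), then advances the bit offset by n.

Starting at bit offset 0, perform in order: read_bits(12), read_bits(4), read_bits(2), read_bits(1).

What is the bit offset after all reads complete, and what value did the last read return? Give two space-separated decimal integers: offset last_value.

Read 1: bits[0:12] width=12 -> value=363 (bin 000101101011); offset now 12 = byte 1 bit 4; 20 bits remain
Read 2: bits[12:16] width=4 -> value=11 (bin 1011); offset now 16 = byte 2 bit 0; 16 bits remain
Read 3: bits[16:18] width=2 -> value=1 (bin 01); offset now 18 = byte 2 bit 2; 14 bits remain
Read 4: bits[18:19] width=1 -> value=0 (bin 0); offset now 19 = byte 2 bit 3; 13 bits remain

Answer: 19 0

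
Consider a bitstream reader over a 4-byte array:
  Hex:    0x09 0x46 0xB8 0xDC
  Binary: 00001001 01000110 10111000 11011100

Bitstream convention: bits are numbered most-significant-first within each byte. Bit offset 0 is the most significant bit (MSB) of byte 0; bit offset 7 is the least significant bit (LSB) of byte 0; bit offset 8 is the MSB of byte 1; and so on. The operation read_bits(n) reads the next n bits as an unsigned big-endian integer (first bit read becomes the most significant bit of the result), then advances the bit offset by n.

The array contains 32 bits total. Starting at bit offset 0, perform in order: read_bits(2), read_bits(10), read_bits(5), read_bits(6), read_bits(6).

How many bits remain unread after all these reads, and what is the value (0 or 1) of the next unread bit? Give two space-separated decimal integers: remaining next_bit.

Answer: 3 1

Derivation:
Read 1: bits[0:2] width=2 -> value=0 (bin 00); offset now 2 = byte 0 bit 2; 30 bits remain
Read 2: bits[2:12] width=10 -> value=148 (bin 0010010100); offset now 12 = byte 1 bit 4; 20 bits remain
Read 3: bits[12:17] width=5 -> value=13 (bin 01101); offset now 17 = byte 2 bit 1; 15 bits remain
Read 4: bits[17:23] width=6 -> value=28 (bin 011100); offset now 23 = byte 2 bit 7; 9 bits remain
Read 5: bits[23:29] width=6 -> value=27 (bin 011011); offset now 29 = byte 3 bit 5; 3 bits remain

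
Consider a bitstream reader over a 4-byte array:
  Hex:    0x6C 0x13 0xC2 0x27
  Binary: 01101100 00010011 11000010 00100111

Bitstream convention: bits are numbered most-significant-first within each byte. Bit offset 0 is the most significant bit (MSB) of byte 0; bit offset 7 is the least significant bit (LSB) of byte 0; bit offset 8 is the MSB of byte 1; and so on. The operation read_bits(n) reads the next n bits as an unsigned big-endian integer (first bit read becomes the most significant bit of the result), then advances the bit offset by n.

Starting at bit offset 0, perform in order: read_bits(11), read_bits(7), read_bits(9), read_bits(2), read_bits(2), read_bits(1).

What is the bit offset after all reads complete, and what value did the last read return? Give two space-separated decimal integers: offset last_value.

Answer: 32 1

Derivation:
Read 1: bits[0:11] width=11 -> value=864 (bin 01101100000); offset now 11 = byte 1 bit 3; 21 bits remain
Read 2: bits[11:18] width=7 -> value=79 (bin 1001111); offset now 18 = byte 2 bit 2; 14 bits remain
Read 3: bits[18:27] width=9 -> value=17 (bin 000010001); offset now 27 = byte 3 bit 3; 5 bits remain
Read 4: bits[27:29] width=2 -> value=0 (bin 00); offset now 29 = byte 3 bit 5; 3 bits remain
Read 5: bits[29:31] width=2 -> value=3 (bin 11); offset now 31 = byte 3 bit 7; 1 bits remain
Read 6: bits[31:32] width=1 -> value=1 (bin 1); offset now 32 = byte 4 bit 0; 0 bits remain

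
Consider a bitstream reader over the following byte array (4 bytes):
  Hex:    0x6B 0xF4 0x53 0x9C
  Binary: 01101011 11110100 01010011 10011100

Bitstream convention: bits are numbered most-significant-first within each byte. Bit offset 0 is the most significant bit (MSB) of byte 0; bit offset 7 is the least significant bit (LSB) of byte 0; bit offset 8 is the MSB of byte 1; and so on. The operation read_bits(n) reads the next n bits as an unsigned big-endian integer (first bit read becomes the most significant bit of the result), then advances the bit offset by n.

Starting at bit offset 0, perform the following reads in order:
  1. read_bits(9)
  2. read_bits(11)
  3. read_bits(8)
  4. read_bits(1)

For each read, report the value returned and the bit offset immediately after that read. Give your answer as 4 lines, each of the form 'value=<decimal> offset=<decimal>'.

Read 1: bits[0:9] width=9 -> value=215 (bin 011010111); offset now 9 = byte 1 bit 1; 23 bits remain
Read 2: bits[9:20] width=11 -> value=1861 (bin 11101000101); offset now 20 = byte 2 bit 4; 12 bits remain
Read 3: bits[20:28] width=8 -> value=57 (bin 00111001); offset now 28 = byte 3 bit 4; 4 bits remain
Read 4: bits[28:29] width=1 -> value=1 (bin 1); offset now 29 = byte 3 bit 5; 3 bits remain

Answer: value=215 offset=9
value=1861 offset=20
value=57 offset=28
value=1 offset=29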